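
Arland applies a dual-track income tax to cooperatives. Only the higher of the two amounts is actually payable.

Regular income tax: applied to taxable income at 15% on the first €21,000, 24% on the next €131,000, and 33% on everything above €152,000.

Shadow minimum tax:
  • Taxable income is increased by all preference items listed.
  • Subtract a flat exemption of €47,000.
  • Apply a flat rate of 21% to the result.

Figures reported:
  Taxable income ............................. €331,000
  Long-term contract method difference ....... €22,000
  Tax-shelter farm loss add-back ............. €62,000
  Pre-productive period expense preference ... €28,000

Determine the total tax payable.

€93,660

Regular income tax:
  €21,000 × 15% = €3,150
  €131,000 × 24% = €31,440
  €179,000 × 33% = €59,070
  → €93,660

Shadow minimum tax:
  Adjusted income: €331,000 + €22,000 + €62,000 + €28,000 = €443,000
  Less exemption €47,000 → base €396,000
  €396,000 × 21% = €83,160

€93,660 > €83,160, so the regular income tax governs.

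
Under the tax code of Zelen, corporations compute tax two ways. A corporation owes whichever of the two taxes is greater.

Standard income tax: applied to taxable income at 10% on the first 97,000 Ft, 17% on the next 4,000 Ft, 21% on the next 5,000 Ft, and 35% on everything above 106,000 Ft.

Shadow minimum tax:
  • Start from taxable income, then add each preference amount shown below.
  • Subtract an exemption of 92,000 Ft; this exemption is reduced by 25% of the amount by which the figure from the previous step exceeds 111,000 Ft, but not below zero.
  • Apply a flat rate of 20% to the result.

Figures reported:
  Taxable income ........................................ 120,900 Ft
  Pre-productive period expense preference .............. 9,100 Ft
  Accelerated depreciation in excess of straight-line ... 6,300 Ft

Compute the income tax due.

16,645 Ft

Shadow minimum tax:
  Adjusted income: 120,900 Ft + 9,100 Ft + 6,300 Ft = 136,300 Ft
  Exemption: 92,000 Ft − 25% × (136,300 Ft − 111,000 Ft) = 92,000 Ft − 6,325 Ft = 85,675 Ft
  Base: 136,300 Ft − 85,675 Ft = 50,625 Ft
  50,625 Ft × 20% = 10,125 Ft

Standard income tax:
  97,000 Ft × 10% = 9,700 Ft
  4,000 Ft × 17% = 680 Ft
  5,000 Ft × 21% = 1,050 Ft
  14,900 Ft × 35% = 5,215 Ft
  → 16,645 Ft

16,645 Ft > 10,125 Ft, so the standard income tax governs.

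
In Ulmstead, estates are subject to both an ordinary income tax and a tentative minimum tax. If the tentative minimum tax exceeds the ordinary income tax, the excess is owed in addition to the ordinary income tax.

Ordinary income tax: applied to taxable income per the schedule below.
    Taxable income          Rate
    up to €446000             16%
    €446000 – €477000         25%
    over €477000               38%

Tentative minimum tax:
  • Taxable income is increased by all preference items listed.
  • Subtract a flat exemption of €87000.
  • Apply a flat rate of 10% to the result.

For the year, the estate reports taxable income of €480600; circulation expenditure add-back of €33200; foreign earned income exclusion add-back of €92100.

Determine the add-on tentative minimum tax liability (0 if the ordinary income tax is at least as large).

Tentative minimum tax:
  Adjusted income: €480600 + €33200 + €92100 = €605900
  Less exemption €87000 → base €518900
  €518900 × 10% = €51890

Ordinary income tax:
  €446000 × 16% = €71360
  €31000 × 25% = €7750
  €3600 × 38% = €1368
  → €80478

€51890 ≤ €80478, so no add-on is due.

€0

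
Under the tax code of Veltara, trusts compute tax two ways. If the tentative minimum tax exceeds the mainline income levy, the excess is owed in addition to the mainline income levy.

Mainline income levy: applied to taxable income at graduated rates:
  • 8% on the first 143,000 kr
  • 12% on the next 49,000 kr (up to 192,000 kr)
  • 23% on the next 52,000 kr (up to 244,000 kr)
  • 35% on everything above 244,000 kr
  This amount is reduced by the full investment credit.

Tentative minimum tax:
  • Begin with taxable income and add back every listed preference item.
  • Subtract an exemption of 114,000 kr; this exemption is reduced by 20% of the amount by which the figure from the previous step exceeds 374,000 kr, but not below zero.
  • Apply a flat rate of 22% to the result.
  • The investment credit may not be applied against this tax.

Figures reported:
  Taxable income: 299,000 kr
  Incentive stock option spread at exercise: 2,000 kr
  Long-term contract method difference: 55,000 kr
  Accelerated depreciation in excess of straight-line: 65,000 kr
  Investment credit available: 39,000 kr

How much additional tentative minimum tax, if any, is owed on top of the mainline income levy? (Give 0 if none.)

60,078 kr

Tentative minimum tax:
  Adjusted income: 299,000 kr + 2,000 kr + 55,000 kr + 65,000 kr = 421,000 kr
  Exemption: 114,000 kr − 20% × (421,000 kr − 374,000 kr) = 114,000 kr − 9,400 kr = 104,600 kr
  Base: 421,000 kr − 104,600 kr = 316,400 kr
  316,400 kr × 22% = 69,608 kr

Mainline income levy:
  143,000 kr × 8% = 11,440 kr
  49,000 kr × 12% = 5,880 kr
  52,000 kr × 23% = 11,960 kr
  55,000 kr × 35% = 19,250 kr
  → 48,530 kr
  Less investment credit 39,000 kr → 9,530 kr

Excess of tentative minimum tax over mainline income levy: 69,608 kr − 9,530 kr = 60,078 kr.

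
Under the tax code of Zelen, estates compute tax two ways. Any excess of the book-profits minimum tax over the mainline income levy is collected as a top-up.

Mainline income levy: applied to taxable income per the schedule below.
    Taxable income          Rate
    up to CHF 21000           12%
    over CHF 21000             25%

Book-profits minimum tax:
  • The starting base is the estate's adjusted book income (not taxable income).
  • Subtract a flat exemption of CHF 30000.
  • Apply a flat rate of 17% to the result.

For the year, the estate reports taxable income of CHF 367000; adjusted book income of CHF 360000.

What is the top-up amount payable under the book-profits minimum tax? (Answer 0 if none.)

CHF 0

Mainline income levy:
  CHF 21000 × 12% = CHF 2520
  CHF 346000 × 25% = CHF 86500
  → CHF 89020

Book-profits minimum tax:
  Base (adjusted book income): CHF 360000
  Less exemption CHF 30000 → base CHF 330000
  CHF 330000 × 17% = CHF 56100

CHF 56100 ≤ CHF 89020, so no add-on is due.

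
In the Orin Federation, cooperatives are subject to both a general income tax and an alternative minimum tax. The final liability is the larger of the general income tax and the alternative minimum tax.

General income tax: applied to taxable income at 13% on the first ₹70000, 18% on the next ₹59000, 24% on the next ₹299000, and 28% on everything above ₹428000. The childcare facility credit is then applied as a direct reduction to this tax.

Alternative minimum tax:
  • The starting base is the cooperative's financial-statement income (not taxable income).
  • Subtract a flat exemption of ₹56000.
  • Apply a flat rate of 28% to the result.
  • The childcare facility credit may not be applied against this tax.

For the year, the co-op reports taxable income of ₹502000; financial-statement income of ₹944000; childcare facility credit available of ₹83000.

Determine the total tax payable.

General income tax:
  ₹70000 × 13% = ₹9100
  ₹59000 × 18% = ₹10620
  ₹299000 × 24% = ₹71760
  ₹74000 × 28% = ₹20720
  → ₹112200
  Less childcare facility credit ₹83000 → ₹29200

Alternative minimum tax:
  Base (financial-statement income): ₹944000
  Less exemption ₹56000 → base ₹888000
  ₹888000 × 28% = ₹248640

₹248640 > ₹29200, so the alternative minimum tax is the binding amount.

₹248640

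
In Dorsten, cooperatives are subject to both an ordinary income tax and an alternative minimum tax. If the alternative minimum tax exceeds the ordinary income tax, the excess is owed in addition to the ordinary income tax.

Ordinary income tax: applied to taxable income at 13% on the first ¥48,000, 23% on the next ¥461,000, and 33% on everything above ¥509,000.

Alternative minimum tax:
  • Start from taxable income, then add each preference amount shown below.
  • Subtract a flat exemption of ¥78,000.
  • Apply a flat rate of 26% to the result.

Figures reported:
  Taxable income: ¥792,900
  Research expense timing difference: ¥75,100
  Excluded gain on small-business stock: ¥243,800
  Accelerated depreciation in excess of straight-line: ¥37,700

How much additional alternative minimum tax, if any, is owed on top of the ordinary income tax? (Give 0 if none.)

¥72,633

Alternative minimum tax:
  Adjusted income: ¥792,900 + ¥75,100 + ¥243,800 + ¥37,700 = ¥1,149,500
  Less exemption ¥78,000 → base ¥1,071,500
  ¥1,071,500 × 26% = ¥278,590

Ordinary income tax:
  ¥48,000 × 13% = ¥6,240
  ¥461,000 × 23% = ¥106,030
  ¥283,900 × 33% = ¥93,687
  → ¥205,957

Excess of alternative minimum tax over ordinary income tax: ¥278,590 − ¥205,957 = ¥72,633.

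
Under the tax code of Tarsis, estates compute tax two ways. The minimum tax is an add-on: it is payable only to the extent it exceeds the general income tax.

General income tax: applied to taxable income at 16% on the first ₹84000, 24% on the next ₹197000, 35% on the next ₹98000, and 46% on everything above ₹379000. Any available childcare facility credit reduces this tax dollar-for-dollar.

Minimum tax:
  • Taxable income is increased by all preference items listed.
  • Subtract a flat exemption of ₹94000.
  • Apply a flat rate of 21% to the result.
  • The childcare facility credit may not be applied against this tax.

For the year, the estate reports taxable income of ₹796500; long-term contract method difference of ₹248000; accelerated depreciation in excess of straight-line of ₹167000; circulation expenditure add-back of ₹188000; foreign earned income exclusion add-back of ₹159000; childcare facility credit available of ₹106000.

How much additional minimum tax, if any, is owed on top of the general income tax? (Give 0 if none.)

General income tax:
  ₹84000 × 16% = ₹13440
  ₹197000 × 24% = ₹47280
  ₹98000 × 35% = ₹34300
  ₹417500 × 46% = ₹192050
  → ₹287070
  Less childcare facility credit ₹106000 → ₹181070

Minimum tax:
  Adjusted income: ₹796500 + ₹248000 + ₹167000 + ₹188000 + ₹159000 = ₹1558500
  Less exemption ₹94000 → base ₹1464500
  ₹1464500 × 21% = ₹307545

Excess of minimum tax over general income tax: ₹307545 − ₹181070 = ₹126475.

₹126475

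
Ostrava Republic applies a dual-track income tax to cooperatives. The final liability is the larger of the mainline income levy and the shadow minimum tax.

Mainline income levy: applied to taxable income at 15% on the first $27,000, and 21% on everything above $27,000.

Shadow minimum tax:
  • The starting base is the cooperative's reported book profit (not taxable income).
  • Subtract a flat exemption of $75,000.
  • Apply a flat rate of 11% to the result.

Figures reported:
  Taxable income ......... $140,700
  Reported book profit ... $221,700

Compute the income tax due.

$27,927

Shadow minimum tax:
  Base (reported book profit): $221,700
  Less exemption $75,000 → base $146,700
  $146,700 × 11% = $16,137

Mainline income levy:
  $27,000 × 15% = $4,050
  $113,700 × 21% = $23,877
  → $27,927

$27,927 > $16,137, so the mainline income levy governs.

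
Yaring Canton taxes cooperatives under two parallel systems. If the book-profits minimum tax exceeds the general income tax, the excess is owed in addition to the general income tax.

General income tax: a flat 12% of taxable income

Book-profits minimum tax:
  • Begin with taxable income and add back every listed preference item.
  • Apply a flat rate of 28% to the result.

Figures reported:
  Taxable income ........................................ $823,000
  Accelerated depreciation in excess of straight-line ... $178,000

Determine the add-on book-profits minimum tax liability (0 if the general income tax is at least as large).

Book-profits minimum tax:
  Adjusted income: $823,000 + $178,000 = $1,001,000
  $1,001,000 × 28% = $280,280

General income tax:
  $823,000 × 12% = $98,760

Excess of book-profits minimum tax over general income tax: $280,280 − $98,760 = $181,520.

$181,520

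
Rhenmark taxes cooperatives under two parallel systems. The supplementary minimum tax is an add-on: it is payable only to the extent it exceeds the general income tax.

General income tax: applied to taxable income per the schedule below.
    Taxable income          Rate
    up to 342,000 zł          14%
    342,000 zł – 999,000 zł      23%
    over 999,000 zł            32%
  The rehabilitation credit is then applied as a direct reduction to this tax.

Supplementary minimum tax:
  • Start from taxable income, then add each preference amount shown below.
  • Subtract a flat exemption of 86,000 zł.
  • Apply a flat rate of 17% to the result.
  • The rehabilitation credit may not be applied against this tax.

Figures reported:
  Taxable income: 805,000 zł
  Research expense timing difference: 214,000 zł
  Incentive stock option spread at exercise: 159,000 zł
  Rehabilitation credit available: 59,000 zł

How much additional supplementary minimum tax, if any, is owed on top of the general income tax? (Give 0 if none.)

90,270 zł

General income tax:
  342,000 zł × 14% = 47,880 zł
  463,000 zł × 23% = 106,490 zł
  → 154,370 zł
  Less rehabilitation credit 59,000 zł → 95,370 zł

Supplementary minimum tax:
  Adjusted income: 805,000 zł + 214,000 zł + 159,000 zł = 1,178,000 zł
  Less exemption 86,000 zł → base 1,092,000 zł
  1,092,000 zł × 17% = 185,640 zł

Excess of supplementary minimum tax over general income tax: 185,640 zł − 95,370 zł = 90,270 zł.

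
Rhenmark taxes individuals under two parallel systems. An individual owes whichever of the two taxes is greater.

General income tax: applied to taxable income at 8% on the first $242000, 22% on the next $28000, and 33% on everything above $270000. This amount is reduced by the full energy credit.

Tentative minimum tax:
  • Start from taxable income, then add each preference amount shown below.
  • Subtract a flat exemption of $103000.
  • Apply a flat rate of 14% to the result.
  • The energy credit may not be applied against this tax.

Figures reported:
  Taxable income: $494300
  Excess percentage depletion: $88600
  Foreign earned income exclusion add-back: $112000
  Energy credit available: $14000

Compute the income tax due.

General income tax:
  $242000 × 8% = $19360
  $28000 × 22% = $6160
  $224300 × 33% = $74019
  → $99539
  Less energy credit $14000 → $85539

Tentative minimum tax:
  Adjusted income: $494300 + $88600 + $112000 = $694900
  Less exemption $103000 → base $591900
  $591900 × 14% = $82866

$85539 > $82866, so the general income tax governs.

$85539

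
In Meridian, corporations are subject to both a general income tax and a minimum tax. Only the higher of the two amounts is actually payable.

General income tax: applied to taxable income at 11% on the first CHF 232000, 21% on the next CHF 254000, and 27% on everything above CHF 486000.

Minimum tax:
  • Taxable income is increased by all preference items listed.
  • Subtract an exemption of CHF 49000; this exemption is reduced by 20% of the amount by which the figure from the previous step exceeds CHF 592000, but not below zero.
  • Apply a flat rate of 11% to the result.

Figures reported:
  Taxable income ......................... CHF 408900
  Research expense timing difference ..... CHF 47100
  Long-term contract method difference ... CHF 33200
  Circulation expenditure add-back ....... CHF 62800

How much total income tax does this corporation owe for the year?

CHF 62669

General income tax:
  CHF 232000 × 11% = CHF 25520
  CHF 176900 × 21% = CHF 37149
  → CHF 62669

Minimum tax:
  Adjusted income: CHF 408900 + CHF 47100 + CHF 33200 + CHF 62800 = CHF 552000
  Exemption: CHF 552000 ≤ CHF 592000, so full CHF 49000 applies
  Base: CHF 552000 − CHF 49000 = CHF 503000
  CHF 503000 × 11% = CHF 55330

CHF 62669 > CHF 55330, so the general income tax governs.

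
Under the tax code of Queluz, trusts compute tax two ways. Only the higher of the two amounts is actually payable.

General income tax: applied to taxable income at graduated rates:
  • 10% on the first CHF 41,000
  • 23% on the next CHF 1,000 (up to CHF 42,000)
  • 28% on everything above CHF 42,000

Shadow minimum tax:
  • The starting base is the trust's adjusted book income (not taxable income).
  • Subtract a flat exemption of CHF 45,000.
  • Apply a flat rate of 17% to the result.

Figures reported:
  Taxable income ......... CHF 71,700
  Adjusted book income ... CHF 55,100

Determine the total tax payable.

General income tax:
  CHF 41,000 × 10% = CHF 4,100
  CHF 1,000 × 23% = CHF 230
  CHF 29,700 × 28% = CHF 8,316
  → CHF 12,646

Shadow minimum tax:
  Base (adjusted book income): CHF 55,100
  Less exemption CHF 45,000 → base CHF 10,100
  CHF 10,100 × 17% = CHF 1,717

CHF 12,646 > CHF 1,717, so the general income tax governs.

CHF 12,646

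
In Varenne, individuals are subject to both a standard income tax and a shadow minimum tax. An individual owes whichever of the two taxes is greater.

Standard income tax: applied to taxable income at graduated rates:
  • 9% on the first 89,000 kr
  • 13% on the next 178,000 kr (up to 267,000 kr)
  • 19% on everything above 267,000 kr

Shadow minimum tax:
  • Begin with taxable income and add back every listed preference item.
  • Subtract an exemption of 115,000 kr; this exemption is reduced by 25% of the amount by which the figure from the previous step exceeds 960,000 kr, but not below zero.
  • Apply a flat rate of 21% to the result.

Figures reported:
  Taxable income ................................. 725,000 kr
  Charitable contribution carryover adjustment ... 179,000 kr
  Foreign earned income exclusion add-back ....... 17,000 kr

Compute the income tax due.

Standard income tax:
  89,000 kr × 9% = 8,010 kr
  178,000 kr × 13% = 23,140 kr
  458,000 kr × 19% = 87,020 kr
  → 118,170 kr

Shadow minimum tax:
  Adjusted income: 725,000 kr + 179,000 kr + 17,000 kr = 921,000 kr
  Exemption: 921,000 kr ≤ 960,000 kr, so full 115,000 kr applies
  Base: 921,000 kr − 115,000 kr = 806,000 kr
  806,000 kr × 21% = 169,260 kr

169,260 kr > 118,170 kr, so the shadow minimum tax is the binding amount.

169,260 kr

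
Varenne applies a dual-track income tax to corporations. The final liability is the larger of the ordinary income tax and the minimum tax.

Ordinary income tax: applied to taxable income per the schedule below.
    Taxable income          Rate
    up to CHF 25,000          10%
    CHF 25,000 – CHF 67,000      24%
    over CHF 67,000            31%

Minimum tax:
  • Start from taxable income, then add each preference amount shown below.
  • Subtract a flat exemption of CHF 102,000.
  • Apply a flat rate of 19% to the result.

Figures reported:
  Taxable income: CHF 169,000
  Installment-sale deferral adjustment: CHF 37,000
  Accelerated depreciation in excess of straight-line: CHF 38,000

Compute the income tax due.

CHF 44,200

Ordinary income tax:
  CHF 25,000 × 10% = CHF 2,500
  CHF 42,000 × 24% = CHF 10,080
  CHF 102,000 × 31% = CHF 31,620
  → CHF 44,200

Minimum tax:
  Adjusted income: CHF 169,000 + CHF 37,000 + CHF 38,000 = CHF 244,000
  Less exemption CHF 102,000 → base CHF 142,000
  CHF 142,000 × 19% = CHF 26,980

CHF 44,200 > CHF 26,980, so the ordinary income tax governs.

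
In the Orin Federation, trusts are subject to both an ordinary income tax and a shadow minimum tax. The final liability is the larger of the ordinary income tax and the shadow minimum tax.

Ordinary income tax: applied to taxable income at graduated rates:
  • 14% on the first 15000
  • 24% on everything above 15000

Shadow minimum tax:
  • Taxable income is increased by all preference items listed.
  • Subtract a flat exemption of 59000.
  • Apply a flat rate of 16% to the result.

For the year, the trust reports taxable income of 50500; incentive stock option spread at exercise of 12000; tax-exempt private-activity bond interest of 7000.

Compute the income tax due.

10620

Shadow minimum tax:
  Adjusted income: 50500 + 12000 + 7000 = 69500
  Less exemption 59000 → base 10500
  10500 × 16% = 1680

Ordinary income tax:
  15000 × 14% = 2100
  35500 × 24% = 8520
  → 10620

10620 > 1680, so the ordinary income tax governs.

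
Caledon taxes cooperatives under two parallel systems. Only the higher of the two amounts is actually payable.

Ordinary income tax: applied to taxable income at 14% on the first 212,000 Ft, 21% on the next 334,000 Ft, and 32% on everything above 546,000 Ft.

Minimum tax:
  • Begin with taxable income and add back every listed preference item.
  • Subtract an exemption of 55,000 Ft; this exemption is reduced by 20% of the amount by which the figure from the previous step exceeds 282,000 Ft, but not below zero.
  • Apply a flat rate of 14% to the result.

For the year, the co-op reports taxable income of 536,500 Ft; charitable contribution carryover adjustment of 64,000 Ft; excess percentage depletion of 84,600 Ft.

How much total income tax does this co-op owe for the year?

97,825 Ft

Minimum tax:
  Adjusted income: 536,500 Ft + 64,000 Ft + 84,600 Ft = 685,100 Ft
  Exemption: 20% × (685,100 Ft − 282,000 Ft) = 80,620 Ft ≥ 55,000 Ft, so the exemption is fully phased out
  Base: 685,100 Ft − 0 Ft = 685,100 Ft
  685,100 Ft × 14% = 95,914 Ft

Ordinary income tax:
  212,000 Ft × 14% = 29,680 Ft
  324,500 Ft × 21% = 68,145 Ft
  → 97,825 Ft

97,825 Ft > 95,914 Ft, so the ordinary income tax governs.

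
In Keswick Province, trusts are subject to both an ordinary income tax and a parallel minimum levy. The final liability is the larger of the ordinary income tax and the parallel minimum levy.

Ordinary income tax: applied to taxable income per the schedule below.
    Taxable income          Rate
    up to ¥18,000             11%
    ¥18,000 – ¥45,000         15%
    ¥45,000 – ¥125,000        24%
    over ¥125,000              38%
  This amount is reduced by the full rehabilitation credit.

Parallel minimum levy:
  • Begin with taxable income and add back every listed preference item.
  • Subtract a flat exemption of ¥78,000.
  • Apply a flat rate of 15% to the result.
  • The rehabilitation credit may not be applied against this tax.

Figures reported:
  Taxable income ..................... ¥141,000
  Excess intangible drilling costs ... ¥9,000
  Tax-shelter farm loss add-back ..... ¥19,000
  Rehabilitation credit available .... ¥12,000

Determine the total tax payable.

¥19,310

Ordinary income tax:
  ¥18,000 × 11% = ¥1,980
  ¥27,000 × 15% = ¥4,050
  ¥80,000 × 24% = ¥19,200
  ¥16,000 × 38% = ¥6,080
  → ¥31,310
  Less rehabilitation credit ¥12,000 → ¥19,310

Parallel minimum levy:
  Adjusted income: ¥141,000 + ¥9,000 + ¥19,000 = ¥169,000
  Less exemption ¥78,000 → base ¥91,000
  ¥91,000 × 15% = ¥13,650

¥19,310 > ¥13,650, so the ordinary income tax governs.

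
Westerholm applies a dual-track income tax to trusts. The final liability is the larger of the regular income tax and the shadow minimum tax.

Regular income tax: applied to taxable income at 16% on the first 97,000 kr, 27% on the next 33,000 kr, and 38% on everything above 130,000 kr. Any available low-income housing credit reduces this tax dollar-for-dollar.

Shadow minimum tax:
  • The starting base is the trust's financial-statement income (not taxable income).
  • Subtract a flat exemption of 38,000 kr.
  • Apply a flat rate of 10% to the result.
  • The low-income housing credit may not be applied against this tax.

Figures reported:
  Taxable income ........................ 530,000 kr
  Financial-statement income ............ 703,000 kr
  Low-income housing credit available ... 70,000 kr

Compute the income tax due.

106,430 kr

Regular income tax:
  97,000 kr × 16% = 15,520 kr
  33,000 kr × 27% = 8,910 kr
  400,000 kr × 38% = 152,000 kr
  → 176,430 kr
  Less low-income housing credit 70,000 kr → 106,430 kr

Shadow minimum tax:
  Base (financial-statement income): 703,000 kr
  Less exemption 38,000 kr → base 665,000 kr
  665,000 kr × 10% = 66,500 kr

106,430 kr > 66,500 kr, so the regular income tax governs.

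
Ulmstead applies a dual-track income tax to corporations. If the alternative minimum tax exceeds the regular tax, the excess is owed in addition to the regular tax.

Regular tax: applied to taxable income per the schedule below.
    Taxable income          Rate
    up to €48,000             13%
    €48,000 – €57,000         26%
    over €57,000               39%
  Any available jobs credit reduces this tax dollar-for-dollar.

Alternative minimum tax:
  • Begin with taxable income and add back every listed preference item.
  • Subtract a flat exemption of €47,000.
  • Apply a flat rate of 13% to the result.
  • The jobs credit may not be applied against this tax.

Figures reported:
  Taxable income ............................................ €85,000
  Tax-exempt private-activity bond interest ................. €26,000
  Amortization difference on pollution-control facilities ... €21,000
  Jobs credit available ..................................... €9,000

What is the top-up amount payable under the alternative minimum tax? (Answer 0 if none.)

€550

Regular tax:
  €48,000 × 13% = €6,240
  €9,000 × 26% = €2,340
  €28,000 × 39% = €10,920
  → €19,500
  Less jobs credit €9,000 → €10,500

Alternative minimum tax:
  Adjusted income: €85,000 + €26,000 + €21,000 = €132,000
  Less exemption €47,000 → base €85,000
  €85,000 × 13% = €11,050

Excess of alternative minimum tax over regular tax: €11,050 − €10,500 = €550.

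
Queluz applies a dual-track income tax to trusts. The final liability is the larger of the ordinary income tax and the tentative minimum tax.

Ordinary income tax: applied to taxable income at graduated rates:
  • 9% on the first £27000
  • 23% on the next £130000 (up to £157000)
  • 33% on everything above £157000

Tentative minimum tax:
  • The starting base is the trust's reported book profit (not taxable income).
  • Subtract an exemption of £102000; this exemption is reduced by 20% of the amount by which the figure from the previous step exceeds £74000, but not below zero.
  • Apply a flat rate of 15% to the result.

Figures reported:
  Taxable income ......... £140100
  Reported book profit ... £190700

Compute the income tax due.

Tentative minimum tax:
  Base (reported book profit): £190700
  Exemption: £102000 − 20% × (£190700 − £74000) = £102000 − £23340 = £78660
  Base: £190700 − £78660 = £112040
  £112040 × 15% = £16806

Ordinary income tax:
  £27000 × 9% = £2430
  £113100 × 23% = £26013
  → £28443

£28443 > £16806, so the ordinary income tax governs.

£28443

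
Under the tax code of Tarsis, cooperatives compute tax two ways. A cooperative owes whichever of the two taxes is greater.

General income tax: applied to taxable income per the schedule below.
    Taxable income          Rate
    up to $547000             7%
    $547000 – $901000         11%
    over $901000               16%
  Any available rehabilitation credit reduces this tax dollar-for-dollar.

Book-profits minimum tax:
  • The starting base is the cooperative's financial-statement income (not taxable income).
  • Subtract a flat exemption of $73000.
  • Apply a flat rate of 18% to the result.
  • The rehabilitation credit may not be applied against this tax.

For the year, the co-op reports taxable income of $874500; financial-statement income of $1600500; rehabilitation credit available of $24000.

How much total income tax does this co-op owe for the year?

$274950

General income tax:
  $547000 × 7% = $38290
  $327500 × 11% = $36025
  → $74315
  Less rehabilitation credit $24000 → $50315

Book-profits minimum tax:
  Base (financial-statement income): $1600500
  Less exemption $73000 → base $1527500
  $1527500 × 18% = $274950

$274950 > $50315, so the book-profits minimum tax is the binding amount.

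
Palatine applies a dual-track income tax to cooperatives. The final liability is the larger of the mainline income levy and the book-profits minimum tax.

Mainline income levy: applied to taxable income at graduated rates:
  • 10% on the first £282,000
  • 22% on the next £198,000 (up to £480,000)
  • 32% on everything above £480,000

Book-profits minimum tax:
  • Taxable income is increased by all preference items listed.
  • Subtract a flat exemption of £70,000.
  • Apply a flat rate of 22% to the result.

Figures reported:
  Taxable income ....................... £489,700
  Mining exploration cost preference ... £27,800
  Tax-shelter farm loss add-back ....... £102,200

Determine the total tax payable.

£120,934

Book-profits minimum tax:
  Adjusted income: £489,700 + £27,800 + £102,200 = £619,700
  Less exemption £70,000 → base £549,700
  £549,700 × 22% = £120,934

Mainline income levy:
  £282,000 × 10% = £28,200
  £198,000 × 22% = £43,560
  £9,700 × 32% = £3,104
  → £74,864

£120,934 > £74,864, so the book-profits minimum tax is the binding amount.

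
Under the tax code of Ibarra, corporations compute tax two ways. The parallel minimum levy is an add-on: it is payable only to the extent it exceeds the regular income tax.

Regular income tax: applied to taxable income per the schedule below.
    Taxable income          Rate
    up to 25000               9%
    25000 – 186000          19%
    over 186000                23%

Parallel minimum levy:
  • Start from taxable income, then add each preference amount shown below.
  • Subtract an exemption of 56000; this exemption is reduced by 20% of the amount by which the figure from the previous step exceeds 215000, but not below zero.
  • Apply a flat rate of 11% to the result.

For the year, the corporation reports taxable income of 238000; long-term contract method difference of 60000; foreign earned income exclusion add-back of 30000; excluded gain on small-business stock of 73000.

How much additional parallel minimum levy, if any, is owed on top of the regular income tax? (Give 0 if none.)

Regular income tax:
  25000 × 9% = 2250
  161000 × 19% = 30590
  52000 × 23% = 11960
  → 44800

Parallel minimum levy:
  Adjusted income: 238000 + 60000 + 30000 + 73000 = 401000
  Exemption: 56000 − 20% × (401000 − 215000) = 56000 − 37200 = 18800
  Base: 401000 − 18800 = 382200
  382200 × 11% = 42042

42042 ≤ 44800, so no add-on is due.

0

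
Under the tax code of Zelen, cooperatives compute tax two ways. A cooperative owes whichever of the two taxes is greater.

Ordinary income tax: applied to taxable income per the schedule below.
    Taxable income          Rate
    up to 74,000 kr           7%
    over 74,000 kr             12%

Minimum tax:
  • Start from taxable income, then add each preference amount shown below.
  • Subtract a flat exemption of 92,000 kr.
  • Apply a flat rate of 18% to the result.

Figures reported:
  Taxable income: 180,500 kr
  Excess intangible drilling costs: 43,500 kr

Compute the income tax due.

Ordinary income tax:
  74,000 kr × 7% = 5,180 kr
  106,500 kr × 12% = 12,780 kr
  → 17,960 kr

Minimum tax:
  Adjusted income: 180,500 kr + 43,500 kr = 224,000 kr
  Less exemption 92,000 kr → base 132,000 kr
  132,000 kr × 18% = 23,760 kr

23,760 kr > 17,960 kr, so the minimum tax is the binding amount.

23,760 kr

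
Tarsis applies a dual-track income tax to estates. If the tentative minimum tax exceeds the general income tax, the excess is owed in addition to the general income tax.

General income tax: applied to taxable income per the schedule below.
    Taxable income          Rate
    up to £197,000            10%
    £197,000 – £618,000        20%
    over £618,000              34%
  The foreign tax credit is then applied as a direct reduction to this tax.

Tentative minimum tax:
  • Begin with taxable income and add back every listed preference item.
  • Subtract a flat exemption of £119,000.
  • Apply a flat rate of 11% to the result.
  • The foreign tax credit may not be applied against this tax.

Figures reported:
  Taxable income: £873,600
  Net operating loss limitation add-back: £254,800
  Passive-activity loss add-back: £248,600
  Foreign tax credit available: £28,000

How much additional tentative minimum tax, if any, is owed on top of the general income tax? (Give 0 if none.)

General income tax:
  £197,000 × 10% = £19,700
  £421,000 × 20% = £84,200
  £255,600 × 34% = £86,904
  → £190,804
  Less foreign tax credit £28,000 → £162,804

Tentative minimum tax:
  Adjusted income: £873,600 + £254,800 + £248,600 = £1,377,000
  Less exemption £119,000 → base £1,258,000
  £1,258,000 × 11% = £138,380

£138,380 ≤ £162,804, so no add-on is due.

£0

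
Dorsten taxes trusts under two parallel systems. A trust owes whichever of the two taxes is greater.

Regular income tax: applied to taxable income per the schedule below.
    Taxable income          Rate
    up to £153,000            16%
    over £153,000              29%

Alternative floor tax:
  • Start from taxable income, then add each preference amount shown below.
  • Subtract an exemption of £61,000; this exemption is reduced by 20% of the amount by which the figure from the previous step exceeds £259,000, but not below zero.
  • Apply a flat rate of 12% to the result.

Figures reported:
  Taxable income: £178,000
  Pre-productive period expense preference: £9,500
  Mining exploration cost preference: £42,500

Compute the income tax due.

Regular income tax:
  £153,000 × 16% = £24,480
  £25,000 × 29% = £7,250
  → £31,730

Alternative floor tax:
  Adjusted income: £178,000 + £9,500 + £42,500 = £230,000
  Exemption: £230,000 ≤ £259,000, so full £61,000 applies
  Base: £230,000 − £61,000 = £169,000
  £169,000 × 12% = £20,280

£31,730 > £20,280, so the regular income tax governs.

£31,730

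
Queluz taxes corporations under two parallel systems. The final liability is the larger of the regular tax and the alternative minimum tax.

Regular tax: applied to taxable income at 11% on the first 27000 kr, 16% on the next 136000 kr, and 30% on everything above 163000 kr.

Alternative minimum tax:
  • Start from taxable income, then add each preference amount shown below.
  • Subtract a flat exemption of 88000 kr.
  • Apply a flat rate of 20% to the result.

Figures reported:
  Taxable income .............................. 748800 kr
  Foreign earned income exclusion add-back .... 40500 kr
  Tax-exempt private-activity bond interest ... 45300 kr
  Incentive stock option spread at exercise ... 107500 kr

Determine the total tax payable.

Regular tax:
  27000 kr × 11% = 2970 kr
  136000 kr × 16% = 21760 kr
  585800 kr × 30% = 175740 kr
  → 200470 kr

Alternative minimum tax:
  Adjusted income: 748800 kr + 40500 kr + 45300 kr + 107500 kr = 942100 kr
  Less exemption 88000 kr → base 854100 kr
  854100 kr × 20% = 170820 kr

200470 kr > 170820 kr, so the regular tax governs.

200470 kr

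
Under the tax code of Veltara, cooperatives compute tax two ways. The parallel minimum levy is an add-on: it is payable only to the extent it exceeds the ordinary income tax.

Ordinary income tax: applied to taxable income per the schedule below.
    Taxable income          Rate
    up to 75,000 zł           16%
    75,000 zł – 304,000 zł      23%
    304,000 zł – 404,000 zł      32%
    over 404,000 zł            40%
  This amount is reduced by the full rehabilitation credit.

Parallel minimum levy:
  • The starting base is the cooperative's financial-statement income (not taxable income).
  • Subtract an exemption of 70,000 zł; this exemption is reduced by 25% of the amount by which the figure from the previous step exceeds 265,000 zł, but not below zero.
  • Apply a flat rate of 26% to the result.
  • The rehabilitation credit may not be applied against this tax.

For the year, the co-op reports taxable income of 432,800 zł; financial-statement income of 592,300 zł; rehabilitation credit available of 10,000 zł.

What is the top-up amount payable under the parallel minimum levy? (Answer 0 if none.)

Parallel minimum levy:
  Base (financial-statement income): 592,300 zł
  Exemption: 25% × (592,300 zł − 265,000 zł) = 81,825 zł ≥ 70,000 zł, so the exemption is fully phased out
  Base: 592,300 zł − 0 zł = 592,300 zł
  592,300 zł × 26% = 153,998 zł

Ordinary income tax:
  75,000 zł × 16% = 12,000 zł
  229,000 zł × 23% = 52,670 zł
  100,000 zł × 32% = 32,000 zł
  28,800 zł × 40% = 11,520 zł
  → 108,190 zł
  Less rehabilitation credit 10,000 zł → 98,190 zł

Excess of parallel minimum levy over ordinary income tax: 153,998 zł − 98,190 zł = 55,808 zł.

55,808 zł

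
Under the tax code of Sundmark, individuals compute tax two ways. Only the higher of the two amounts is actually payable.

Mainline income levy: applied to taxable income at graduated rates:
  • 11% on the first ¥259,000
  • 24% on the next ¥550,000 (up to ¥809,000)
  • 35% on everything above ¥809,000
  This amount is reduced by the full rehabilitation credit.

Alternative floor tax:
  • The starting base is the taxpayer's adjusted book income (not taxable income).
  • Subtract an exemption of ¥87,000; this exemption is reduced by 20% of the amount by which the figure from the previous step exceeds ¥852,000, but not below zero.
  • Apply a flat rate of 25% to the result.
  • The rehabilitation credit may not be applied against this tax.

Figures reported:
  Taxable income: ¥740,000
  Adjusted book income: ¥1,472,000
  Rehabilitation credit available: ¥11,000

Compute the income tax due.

Mainline income levy:
  ¥259,000 × 11% = ¥28,490
  ¥481,000 × 24% = ¥115,440
  → ¥143,930
  Less rehabilitation credit ¥11,000 → ¥132,930

Alternative floor tax:
  Base (adjusted book income): ¥1,472,000
  Exemption: 20% × (¥1,472,000 − ¥852,000) = ¥124,000 ≥ ¥87,000, so the exemption is fully phased out
  Base: ¥1,472,000 − ¥0 = ¥1,472,000
  ¥1,472,000 × 25% = ¥368,000

¥368,000 > ¥132,930, so the alternative floor tax is the binding amount.

¥368,000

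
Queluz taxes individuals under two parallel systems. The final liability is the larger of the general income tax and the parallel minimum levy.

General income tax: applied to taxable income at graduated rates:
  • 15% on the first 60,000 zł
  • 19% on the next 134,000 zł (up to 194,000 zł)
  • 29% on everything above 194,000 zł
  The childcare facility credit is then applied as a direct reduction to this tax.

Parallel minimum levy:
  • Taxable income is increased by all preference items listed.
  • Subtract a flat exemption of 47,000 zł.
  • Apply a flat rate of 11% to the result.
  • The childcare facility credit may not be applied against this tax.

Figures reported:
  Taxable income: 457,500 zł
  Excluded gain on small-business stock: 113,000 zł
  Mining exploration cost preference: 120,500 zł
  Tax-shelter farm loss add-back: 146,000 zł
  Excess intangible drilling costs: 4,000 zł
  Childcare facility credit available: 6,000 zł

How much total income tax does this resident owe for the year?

General income tax:
  60,000 zł × 15% = 9,000 zł
  134,000 zł × 19% = 25,460 zł
  263,500 zł × 29% = 76,415 zł
  → 110,875 zł
  Less childcare facility credit 6,000 zł → 104,875 zł

Parallel minimum levy:
  Adjusted income: 457,500 zł + 113,000 zł + 120,500 zł + 146,000 zł + 4,000 zł = 841,000 zł
  Less exemption 47,000 zł → base 794,000 zł
  794,000 zł × 11% = 87,340 zł

104,875 zł > 87,340 zł, so the general income tax governs.

104,875 zł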